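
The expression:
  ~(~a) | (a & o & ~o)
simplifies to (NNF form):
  a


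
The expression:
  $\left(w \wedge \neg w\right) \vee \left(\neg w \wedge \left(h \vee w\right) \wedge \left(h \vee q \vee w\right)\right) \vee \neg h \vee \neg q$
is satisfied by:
  {w: False, q: False, h: False}
  {h: True, w: False, q: False}
  {q: True, w: False, h: False}
  {h: True, q: True, w: False}
  {w: True, h: False, q: False}
  {h: True, w: True, q: False}
  {q: True, w: True, h: False}


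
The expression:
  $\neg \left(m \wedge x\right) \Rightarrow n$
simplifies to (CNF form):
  $\left(m \vee n\right) \wedge \left(n \vee x\right)$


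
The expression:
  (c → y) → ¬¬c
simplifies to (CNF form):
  c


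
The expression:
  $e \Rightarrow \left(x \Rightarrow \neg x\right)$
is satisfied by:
  {e: False, x: False}
  {x: True, e: False}
  {e: True, x: False}


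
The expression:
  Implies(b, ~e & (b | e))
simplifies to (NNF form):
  ~b | ~e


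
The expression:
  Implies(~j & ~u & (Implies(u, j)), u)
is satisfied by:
  {u: True, j: True}
  {u: True, j: False}
  {j: True, u: False}


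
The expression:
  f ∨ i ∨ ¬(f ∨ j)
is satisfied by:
  {i: True, f: True, j: False}
  {i: True, f: False, j: False}
  {f: True, i: False, j: False}
  {i: False, f: False, j: False}
  {i: True, j: True, f: True}
  {i: True, j: True, f: False}
  {j: True, f: True, i: False}


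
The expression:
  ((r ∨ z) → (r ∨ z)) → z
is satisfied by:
  {z: True}


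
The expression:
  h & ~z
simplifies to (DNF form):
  h & ~z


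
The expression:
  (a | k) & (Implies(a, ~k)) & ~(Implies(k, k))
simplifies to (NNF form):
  False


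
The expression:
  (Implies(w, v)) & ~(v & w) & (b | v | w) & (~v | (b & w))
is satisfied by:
  {b: True, v: False, w: False}


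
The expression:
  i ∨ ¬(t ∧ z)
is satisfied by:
  {i: True, t: False, z: False}
  {t: False, z: False, i: False}
  {i: True, z: True, t: False}
  {z: True, t: False, i: False}
  {i: True, t: True, z: False}
  {t: True, i: False, z: False}
  {i: True, z: True, t: True}


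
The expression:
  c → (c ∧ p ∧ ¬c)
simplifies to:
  ¬c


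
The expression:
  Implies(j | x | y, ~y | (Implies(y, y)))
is always true.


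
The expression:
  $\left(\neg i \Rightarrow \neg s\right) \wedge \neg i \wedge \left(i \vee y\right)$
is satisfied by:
  {y: True, i: False, s: False}


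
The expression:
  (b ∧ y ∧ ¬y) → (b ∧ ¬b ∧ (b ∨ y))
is always true.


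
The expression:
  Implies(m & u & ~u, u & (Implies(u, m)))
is always true.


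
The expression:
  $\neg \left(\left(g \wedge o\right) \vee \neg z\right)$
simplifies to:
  $z \wedge \left(\neg g \vee \neg o\right)$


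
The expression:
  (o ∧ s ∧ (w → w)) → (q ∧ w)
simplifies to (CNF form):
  (q ∨ ¬o ∨ ¬s) ∧ (w ∨ ¬o ∨ ¬s)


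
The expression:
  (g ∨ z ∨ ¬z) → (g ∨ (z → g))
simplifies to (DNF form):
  g ∨ ¬z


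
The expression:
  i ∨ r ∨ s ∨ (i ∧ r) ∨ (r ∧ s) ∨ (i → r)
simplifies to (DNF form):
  True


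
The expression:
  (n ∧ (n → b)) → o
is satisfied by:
  {o: True, n: False, b: False}
  {o: False, n: False, b: False}
  {b: True, o: True, n: False}
  {b: True, o: False, n: False}
  {n: True, o: True, b: False}
  {n: True, o: False, b: False}
  {n: True, b: True, o: True}


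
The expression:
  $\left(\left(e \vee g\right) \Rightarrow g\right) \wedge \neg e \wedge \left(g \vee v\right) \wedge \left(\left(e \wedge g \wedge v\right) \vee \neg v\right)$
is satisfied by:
  {g: True, v: False, e: False}


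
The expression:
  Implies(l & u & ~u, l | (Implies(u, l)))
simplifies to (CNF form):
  True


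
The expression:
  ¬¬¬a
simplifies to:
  ¬a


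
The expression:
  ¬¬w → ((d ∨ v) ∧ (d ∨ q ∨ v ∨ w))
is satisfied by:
  {d: True, v: True, w: False}
  {d: True, w: False, v: False}
  {v: True, w: False, d: False}
  {v: False, w: False, d: False}
  {d: True, v: True, w: True}
  {d: True, w: True, v: False}
  {v: True, w: True, d: False}


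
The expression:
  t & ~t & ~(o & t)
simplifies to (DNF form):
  False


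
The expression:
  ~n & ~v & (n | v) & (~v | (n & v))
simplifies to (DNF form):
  False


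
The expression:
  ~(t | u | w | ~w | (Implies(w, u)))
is never true.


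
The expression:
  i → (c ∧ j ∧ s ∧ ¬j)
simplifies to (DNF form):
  ¬i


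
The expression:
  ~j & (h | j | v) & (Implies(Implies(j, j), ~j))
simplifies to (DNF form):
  (h & ~j) | (v & ~j)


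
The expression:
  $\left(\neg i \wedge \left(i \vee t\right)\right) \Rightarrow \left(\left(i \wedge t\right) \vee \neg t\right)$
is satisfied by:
  {i: True, t: False}
  {t: False, i: False}
  {t: True, i: True}


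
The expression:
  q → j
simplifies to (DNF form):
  j ∨ ¬q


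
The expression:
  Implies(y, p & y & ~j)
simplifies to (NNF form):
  ~y | (p & ~j)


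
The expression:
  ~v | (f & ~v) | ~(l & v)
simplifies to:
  ~l | ~v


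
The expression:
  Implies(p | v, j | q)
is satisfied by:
  {q: True, j: True, p: False, v: False}
  {q: True, v: True, j: True, p: False}
  {q: True, j: True, p: True, v: False}
  {q: True, v: True, j: True, p: True}
  {q: True, p: False, j: False, v: False}
  {q: True, v: True, p: False, j: False}
  {q: True, p: True, j: False, v: False}
  {q: True, v: True, p: True, j: False}
  {j: True, v: False, p: False, q: False}
  {v: True, j: True, p: False, q: False}
  {j: True, p: True, v: False, q: False}
  {v: True, j: True, p: True, q: False}
  {v: False, p: False, j: False, q: False}


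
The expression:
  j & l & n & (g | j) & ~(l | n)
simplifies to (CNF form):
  False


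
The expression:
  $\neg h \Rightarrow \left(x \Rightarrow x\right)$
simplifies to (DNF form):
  $\text{True}$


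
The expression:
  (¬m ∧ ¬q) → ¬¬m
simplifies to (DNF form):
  m ∨ q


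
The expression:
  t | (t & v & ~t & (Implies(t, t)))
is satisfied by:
  {t: True}


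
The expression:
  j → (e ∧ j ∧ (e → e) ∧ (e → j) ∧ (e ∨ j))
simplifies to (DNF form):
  e ∨ ¬j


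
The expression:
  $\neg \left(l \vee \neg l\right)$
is never true.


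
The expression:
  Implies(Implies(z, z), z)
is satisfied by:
  {z: True}


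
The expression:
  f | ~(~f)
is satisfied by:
  {f: True}


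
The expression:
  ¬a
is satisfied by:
  {a: False}


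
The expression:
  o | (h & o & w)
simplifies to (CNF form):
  o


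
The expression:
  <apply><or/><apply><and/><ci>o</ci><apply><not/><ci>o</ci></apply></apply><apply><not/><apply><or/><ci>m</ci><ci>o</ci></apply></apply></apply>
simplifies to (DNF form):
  <apply><and/><apply><not/><ci>m</ci></apply><apply><not/><ci>o</ci></apply></apply>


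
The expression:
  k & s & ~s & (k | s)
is never true.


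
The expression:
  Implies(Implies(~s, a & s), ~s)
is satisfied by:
  {s: False}


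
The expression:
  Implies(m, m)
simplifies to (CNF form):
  True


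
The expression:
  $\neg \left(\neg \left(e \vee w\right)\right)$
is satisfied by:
  {e: True, w: True}
  {e: True, w: False}
  {w: True, e: False}


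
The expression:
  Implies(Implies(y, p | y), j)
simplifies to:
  j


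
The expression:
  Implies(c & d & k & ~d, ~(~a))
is always true.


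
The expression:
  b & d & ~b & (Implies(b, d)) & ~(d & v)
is never true.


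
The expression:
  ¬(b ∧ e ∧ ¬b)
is always true.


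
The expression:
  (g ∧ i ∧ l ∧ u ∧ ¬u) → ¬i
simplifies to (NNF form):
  True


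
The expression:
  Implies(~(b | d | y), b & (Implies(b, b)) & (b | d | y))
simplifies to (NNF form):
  b | d | y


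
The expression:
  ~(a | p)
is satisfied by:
  {p: False, a: False}


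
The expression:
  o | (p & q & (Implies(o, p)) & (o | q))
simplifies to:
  o | (p & q)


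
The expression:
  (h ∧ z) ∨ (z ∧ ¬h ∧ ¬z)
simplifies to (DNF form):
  h ∧ z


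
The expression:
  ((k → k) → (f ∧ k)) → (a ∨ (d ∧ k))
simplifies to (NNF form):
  a ∨ d ∨ ¬f ∨ ¬k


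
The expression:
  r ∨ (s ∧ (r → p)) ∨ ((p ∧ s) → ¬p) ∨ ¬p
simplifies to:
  True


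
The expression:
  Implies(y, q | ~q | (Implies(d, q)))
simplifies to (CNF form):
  True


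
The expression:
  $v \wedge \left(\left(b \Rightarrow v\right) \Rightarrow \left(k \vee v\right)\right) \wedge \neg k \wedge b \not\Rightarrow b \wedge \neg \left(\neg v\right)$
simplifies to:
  $\text{False}$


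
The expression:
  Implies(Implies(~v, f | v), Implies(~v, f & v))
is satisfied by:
  {v: True, f: False}
  {f: False, v: False}
  {f: True, v: True}


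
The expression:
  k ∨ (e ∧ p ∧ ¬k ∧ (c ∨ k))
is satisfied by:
  {k: True, e: True, p: True, c: True}
  {k: True, e: True, p: True, c: False}
  {k: True, e: True, c: True, p: False}
  {k: True, e: True, c: False, p: False}
  {k: True, p: True, c: True, e: False}
  {k: True, p: True, c: False, e: False}
  {k: True, p: False, c: True, e: False}
  {k: True, p: False, c: False, e: False}
  {e: True, p: True, c: True, k: False}


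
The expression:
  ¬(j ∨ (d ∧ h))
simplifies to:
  ¬j ∧ (¬d ∨ ¬h)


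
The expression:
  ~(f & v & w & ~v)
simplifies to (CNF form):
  True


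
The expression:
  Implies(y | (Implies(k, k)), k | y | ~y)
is always true.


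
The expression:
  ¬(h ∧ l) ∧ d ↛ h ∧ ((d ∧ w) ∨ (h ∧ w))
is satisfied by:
  {w: True, d: True, h: False}


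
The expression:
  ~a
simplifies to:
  ~a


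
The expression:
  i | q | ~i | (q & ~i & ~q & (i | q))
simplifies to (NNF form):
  True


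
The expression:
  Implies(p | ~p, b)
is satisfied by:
  {b: True}


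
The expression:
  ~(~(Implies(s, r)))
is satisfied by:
  {r: True, s: False}
  {s: False, r: False}
  {s: True, r: True}


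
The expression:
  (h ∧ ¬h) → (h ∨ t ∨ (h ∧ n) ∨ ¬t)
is always true.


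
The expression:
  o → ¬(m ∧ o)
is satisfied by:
  {m: False, o: False}
  {o: True, m: False}
  {m: True, o: False}


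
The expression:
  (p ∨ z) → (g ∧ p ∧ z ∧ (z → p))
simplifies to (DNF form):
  (z ∧ ¬z) ∨ (¬p ∧ ¬z) ∨ (g ∧ p ∧ z) ∨ (g ∧ p ∧ ¬p) ∨ (g ∧ z ∧ ¬z) ∨ (g ∧ ¬p ∧ ¬z) ∨ (p ∧ z ∧ ¬z) ∨ (p ∧ ¬p ∧ ¬z)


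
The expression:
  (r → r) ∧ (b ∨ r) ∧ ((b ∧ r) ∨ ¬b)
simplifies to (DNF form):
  r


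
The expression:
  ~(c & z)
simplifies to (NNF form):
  ~c | ~z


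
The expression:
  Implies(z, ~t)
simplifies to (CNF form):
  ~t | ~z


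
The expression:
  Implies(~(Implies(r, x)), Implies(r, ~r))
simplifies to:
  x | ~r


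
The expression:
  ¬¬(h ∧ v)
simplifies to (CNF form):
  h ∧ v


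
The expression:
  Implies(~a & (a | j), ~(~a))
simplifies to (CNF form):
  a | ~j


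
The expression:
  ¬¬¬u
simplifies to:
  ¬u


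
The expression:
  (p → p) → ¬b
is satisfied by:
  {b: False}


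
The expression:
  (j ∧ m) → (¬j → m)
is always true.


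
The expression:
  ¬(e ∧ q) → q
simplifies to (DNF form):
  q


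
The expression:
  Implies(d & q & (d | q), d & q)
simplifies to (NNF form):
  True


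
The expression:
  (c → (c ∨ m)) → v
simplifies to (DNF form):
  v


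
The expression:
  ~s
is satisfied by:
  {s: False}


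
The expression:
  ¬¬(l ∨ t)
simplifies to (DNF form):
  l ∨ t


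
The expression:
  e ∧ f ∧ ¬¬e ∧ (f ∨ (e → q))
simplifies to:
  e ∧ f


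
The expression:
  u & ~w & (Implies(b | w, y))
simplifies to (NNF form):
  u & ~w & (y | ~b)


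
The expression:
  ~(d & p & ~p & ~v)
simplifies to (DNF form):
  True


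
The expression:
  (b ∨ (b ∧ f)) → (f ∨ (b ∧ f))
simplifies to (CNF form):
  f ∨ ¬b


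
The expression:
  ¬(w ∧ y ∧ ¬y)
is always true.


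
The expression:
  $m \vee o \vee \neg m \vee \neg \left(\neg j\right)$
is always true.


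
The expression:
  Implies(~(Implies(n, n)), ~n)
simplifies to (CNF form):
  True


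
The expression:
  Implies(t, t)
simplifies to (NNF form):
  True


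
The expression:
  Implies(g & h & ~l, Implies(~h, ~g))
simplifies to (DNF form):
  True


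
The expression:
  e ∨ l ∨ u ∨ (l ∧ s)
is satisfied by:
  {u: True, l: True, e: True}
  {u: True, l: True, e: False}
  {u: True, e: True, l: False}
  {u: True, e: False, l: False}
  {l: True, e: True, u: False}
  {l: True, e: False, u: False}
  {e: True, l: False, u: False}


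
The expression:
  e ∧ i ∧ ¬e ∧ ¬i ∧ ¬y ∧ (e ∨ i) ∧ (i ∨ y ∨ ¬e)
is never true.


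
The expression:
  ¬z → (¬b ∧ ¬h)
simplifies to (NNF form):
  z ∨ (¬b ∧ ¬h)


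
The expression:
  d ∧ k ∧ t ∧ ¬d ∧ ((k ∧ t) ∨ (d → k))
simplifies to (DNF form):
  False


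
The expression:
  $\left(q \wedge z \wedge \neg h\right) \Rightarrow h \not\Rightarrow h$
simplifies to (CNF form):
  $h \vee \neg q \vee \neg z$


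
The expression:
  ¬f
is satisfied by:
  {f: False}


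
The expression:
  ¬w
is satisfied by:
  {w: False}


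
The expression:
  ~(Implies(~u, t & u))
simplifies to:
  ~u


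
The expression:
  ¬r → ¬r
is always true.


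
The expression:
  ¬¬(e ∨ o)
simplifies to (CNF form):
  e ∨ o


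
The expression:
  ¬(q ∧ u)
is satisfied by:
  {u: False, q: False}
  {q: True, u: False}
  {u: True, q: False}


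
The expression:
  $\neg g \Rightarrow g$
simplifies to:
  $g$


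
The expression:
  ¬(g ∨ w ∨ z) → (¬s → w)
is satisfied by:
  {s: True, z: True, g: True, w: True}
  {s: True, z: True, g: True, w: False}
  {s: True, z: True, w: True, g: False}
  {s: True, z: True, w: False, g: False}
  {s: True, g: True, w: True, z: False}
  {s: True, g: True, w: False, z: False}
  {s: True, g: False, w: True, z: False}
  {s: True, g: False, w: False, z: False}
  {z: True, g: True, w: True, s: False}
  {z: True, g: True, w: False, s: False}
  {z: True, w: True, g: False, s: False}
  {z: True, w: False, g: False, s: False}
  {g: True, w: True, z: False, s: False}
  {g: True, z: False, w: False, s: False}
  {w: True, z: False, g: False, s: False}


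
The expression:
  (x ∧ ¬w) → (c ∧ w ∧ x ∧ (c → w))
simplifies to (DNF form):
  w ∨ ¬x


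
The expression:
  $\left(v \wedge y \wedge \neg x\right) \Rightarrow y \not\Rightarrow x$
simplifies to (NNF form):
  $\text{True}$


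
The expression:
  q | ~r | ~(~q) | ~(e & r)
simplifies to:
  q | ~e | ~r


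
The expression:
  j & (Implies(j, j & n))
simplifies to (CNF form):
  j & n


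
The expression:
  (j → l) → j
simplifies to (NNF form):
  j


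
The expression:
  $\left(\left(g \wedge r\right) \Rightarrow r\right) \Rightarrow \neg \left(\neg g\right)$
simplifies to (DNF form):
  $g$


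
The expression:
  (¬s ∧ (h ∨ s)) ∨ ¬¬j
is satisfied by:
  {h: True, j: True, s: False}
  {j: True, s: False, h: False}
  {h: True, j: True, s: True}
  {j: True, s: True, h: False}
  {h: True, s: False, j: False}


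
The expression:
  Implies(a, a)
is always true.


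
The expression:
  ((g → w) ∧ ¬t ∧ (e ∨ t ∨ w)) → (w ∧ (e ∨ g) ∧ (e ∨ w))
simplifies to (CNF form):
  (e ∨ g ∨ t ∨ ¬e) ∧ (e ∨ g ∨ t ∨ ¬w) ∧ (g ∨ t ∨ w ∨ ¬e) ∧ (g ∨ t ∨ w ∨ ¬w)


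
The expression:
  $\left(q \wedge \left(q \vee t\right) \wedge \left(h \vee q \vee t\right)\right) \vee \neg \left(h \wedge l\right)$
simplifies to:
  $q \vee \neg h \vee \neg l$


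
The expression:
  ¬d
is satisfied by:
  {d: False}


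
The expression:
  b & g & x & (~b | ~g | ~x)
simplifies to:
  False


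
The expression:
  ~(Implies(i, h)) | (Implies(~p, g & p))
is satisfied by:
  {p: True, i: True, h: False}
  {p: True, i: False, h: False}
  {p: True, h: True, i: True}
  {p: True, h: True, i: False}
  {i: True, h: False, p: False}


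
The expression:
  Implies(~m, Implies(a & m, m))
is always true.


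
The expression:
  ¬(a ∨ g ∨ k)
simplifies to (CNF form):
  ¬a ∧ ¬g ∧ ¬k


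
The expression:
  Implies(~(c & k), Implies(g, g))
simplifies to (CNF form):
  True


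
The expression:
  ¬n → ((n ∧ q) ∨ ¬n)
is always true.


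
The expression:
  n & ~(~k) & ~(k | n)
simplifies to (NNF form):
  False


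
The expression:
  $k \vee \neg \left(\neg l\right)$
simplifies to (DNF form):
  $k \vee l$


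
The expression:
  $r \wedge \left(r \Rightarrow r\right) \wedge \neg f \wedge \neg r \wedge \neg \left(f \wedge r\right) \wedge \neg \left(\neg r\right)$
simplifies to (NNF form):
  $\text{False}$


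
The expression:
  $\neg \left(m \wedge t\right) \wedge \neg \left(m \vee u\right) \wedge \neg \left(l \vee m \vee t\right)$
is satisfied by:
  {u: False, l: False, t: False, m: False}


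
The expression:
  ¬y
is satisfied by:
  {y: False}


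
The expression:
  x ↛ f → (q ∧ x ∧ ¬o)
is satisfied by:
  {q: True, f: True, o: False, x: False}
  {f: True, q: False, o: False, x: False}
  {q: True, f: True, o: True, x: False}
  {f: True, o: True, q: False, x: False}
  {q: True, o: False, f: False, x: False}
  {q: False, o: False, f: False, x: False}
  {q: True, o: True, f: False, x: False}
  {o: True, q: False, f: False, x: False}
  {x: True, q: True, f: True, o: False}
  {x: True, f: True, q: False, o: False}
  {x: True, q: True, f: True, o: True}
  {x: True, f: True, o: True, q: False}
  {x: True, q: True, o: False, f: False}


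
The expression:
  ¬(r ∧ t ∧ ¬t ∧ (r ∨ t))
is always true.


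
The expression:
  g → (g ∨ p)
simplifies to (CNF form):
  True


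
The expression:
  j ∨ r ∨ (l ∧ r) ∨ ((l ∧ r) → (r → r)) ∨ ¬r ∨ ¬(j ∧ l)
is always true.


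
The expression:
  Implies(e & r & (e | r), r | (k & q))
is always true.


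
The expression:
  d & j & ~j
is never true.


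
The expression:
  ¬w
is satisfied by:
  {w: False}


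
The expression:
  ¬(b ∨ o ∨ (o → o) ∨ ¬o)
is never true.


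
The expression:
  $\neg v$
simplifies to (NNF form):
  $\neg v$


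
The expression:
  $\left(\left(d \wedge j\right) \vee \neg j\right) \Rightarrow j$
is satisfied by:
  {j: True}


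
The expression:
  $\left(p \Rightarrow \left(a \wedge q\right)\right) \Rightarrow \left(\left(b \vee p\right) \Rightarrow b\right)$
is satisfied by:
  {b: True, p: False, q: False, a: False}
  {b: False, p: False, q: False, a: False}
  {b: True, a: True, p: False, q: False}
  {a: True, b: False, p: False, q: False}
  {b: True, q: True, a: False, p: False}
  {q: True, a: False, p: False, b: False}
  {b: True, a: True, q: True, p: False}
  {a: True, q: True, b: False, p: False}
  {b: True, p: True, a: False, q: False}
  {p: True, a: False, q: False, b: False}
  {b: True, a: True, p: True, q: False}
  {a: True, p: True, b: False, q: False}
  {b: True, q: True, p: True, a: False}
  {q: True, p: True, a: False, b: False}
  {b: True, a: True, q: True, p: True}


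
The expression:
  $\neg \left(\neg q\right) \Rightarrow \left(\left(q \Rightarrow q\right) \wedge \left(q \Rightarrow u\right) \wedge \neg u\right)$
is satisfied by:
  {q: False}


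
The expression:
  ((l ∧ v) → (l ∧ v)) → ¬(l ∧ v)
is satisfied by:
  {l: False, v: False}
  {v: True, l: False}
  {l: True, v: False}


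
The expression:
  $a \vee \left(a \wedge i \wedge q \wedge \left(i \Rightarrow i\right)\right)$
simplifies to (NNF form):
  $a$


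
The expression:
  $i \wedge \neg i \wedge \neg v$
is never true.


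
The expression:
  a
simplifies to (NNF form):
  a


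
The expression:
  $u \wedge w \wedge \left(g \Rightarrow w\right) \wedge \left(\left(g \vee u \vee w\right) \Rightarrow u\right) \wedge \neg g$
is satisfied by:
  {u: True, w: True, g: False}


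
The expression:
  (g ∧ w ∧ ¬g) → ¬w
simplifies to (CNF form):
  True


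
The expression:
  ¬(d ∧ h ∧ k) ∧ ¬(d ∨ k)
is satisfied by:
  {d: False, k: False}


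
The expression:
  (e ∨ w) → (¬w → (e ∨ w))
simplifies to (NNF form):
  True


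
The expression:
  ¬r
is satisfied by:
  {r: False}


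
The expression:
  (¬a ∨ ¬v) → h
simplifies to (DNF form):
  h ∨ (a ∧ v)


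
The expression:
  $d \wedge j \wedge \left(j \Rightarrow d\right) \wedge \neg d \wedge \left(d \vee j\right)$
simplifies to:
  $\text{False}$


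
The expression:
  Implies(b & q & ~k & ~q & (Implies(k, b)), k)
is always true.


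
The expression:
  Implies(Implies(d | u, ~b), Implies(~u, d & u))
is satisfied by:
  {d: True, u: True, b: True}
  {d: True, u: True, b: False}
  {u: True, b: True, d: False}
  {u: True, b: False, d: False}
  {d: True, b: True, u: False}


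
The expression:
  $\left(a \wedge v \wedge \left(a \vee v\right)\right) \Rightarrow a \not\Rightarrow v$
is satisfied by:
  {v: False, a: False}
  {a: True, v: False}
  {v: True, a: False}


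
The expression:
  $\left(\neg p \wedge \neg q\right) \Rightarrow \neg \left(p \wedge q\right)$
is always true.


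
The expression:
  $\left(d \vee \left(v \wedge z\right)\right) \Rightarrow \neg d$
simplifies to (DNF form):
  $\neg d$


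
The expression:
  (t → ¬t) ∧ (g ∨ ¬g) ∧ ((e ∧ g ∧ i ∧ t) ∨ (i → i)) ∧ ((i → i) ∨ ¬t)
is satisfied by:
  {t: False}


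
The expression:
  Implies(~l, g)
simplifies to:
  g | l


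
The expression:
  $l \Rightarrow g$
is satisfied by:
  {g: True, l: False}
  {l: False, g: False}
  {l: True, g: True}


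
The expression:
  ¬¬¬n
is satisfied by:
  {n: False}


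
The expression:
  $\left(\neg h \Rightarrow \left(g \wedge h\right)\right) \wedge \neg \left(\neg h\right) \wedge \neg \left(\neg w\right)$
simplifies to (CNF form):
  $h \wedge w$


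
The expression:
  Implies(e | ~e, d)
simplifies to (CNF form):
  d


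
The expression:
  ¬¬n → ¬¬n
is always true.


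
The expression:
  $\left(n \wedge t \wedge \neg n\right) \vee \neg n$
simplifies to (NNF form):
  $\neg n$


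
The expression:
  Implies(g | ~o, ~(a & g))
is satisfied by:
  {g: False, a: False}
  {a: True, g: False}
  {g: True, a: False}


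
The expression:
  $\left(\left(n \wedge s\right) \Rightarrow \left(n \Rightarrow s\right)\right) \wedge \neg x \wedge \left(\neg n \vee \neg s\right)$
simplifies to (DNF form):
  $\left(\neg n \wedge \neg x\right) \vee \left(\neg s \wedge \neg x\right)$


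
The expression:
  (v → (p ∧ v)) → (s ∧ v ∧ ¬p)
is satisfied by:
  {v: True, p: False}


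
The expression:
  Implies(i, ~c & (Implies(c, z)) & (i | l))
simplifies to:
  ~c | ~i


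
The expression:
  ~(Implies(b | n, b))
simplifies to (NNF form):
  n & ~b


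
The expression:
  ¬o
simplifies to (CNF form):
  ¬o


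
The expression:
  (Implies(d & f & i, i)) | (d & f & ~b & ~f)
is always true.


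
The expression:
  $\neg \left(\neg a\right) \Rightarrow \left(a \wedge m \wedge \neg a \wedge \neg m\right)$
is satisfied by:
  {a: False}


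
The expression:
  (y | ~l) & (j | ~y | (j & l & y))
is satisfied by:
  {j: True, y: False, l: False}
  {y: False, l: False, j: False}
  {j: True, y: True, l: False}
  {l: True, j: True, y: True}


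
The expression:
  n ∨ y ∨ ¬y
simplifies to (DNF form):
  True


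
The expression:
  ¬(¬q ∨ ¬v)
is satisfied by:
  {q: True, v: True}


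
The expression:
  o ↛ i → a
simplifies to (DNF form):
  a ∨ i ∨ ¬o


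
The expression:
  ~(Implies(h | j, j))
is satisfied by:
  {h: True, j: False}


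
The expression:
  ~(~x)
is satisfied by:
  {x: True}


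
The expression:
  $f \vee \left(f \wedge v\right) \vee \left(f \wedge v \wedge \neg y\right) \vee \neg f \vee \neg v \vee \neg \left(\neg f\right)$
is always true.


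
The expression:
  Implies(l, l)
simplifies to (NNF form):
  True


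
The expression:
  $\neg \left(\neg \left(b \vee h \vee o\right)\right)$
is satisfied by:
  {b: True, o: True, h: True}
  {b: True, o: True, h: False}
  {b: True, h: True, o: False}
  {b: True, h: False, o: False}
  {o: True, h: True, b: False}
  {o: True, h: False, b: False}
  {h: True, o: False, b: False}


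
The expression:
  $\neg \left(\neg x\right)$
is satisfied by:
  {x: True}


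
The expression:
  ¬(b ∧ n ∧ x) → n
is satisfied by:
  {n: True}


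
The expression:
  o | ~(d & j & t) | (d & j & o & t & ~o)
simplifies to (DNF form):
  o | ~d | ~j | ~t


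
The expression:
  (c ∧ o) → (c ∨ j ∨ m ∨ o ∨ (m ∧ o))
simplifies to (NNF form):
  True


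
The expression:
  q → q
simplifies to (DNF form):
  True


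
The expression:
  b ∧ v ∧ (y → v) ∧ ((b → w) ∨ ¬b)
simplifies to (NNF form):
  b ∧ v ∧ w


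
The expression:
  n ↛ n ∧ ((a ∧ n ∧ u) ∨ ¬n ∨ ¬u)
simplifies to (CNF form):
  False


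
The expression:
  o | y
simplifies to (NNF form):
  o | y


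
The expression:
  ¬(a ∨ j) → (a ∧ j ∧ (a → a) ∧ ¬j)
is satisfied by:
  {a: True, j: True}
  {a: True, j: False}
  {j: True, a: False}


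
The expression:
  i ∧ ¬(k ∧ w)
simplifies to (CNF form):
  i ∧ (¬k ∨ ¬w)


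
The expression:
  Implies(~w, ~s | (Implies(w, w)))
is always true.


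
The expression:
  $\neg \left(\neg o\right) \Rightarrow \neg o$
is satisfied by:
  {o: False}


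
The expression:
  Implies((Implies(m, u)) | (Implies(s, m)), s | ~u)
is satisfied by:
  {s: True, u: False}
  {u: False, s: False}
  {u: True, s: True}


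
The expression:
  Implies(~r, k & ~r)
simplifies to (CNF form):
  k | r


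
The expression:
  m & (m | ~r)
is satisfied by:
  {m: True}


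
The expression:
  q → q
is always true.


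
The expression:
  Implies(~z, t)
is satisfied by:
  {t: True, z: True}
  {t: True, z: False}
  {z: True, t: False}


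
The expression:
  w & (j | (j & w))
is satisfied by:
  {j: True, w: True}


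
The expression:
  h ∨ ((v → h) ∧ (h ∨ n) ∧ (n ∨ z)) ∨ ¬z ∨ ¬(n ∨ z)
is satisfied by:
  {h: True, n: True, v: False, z: False}
  {h: True, n: False, v: False, z: False}
  {h: True, v: True, n: True, z: False}
  {h: True, v: True, n: False, z: False}
  {n: True, h: False, v: False, z: False}
  {h: False, n: False, v: False, z: False}
  {v: True, n: True, h: False, z: False}
  {v: True, h: False, n: False, z: False}
  {h: True, z: True, n: True, v: False}
  {h: True, z: True, n: False, v: False}
  {h: True, z: True, v: True, n: True}
  {h: True, z: True, v: True, n: False}
  {z: True, n: True, v: False, h: False}


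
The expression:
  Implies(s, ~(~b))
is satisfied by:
  {b: True, s: False}
  {s: False, b: False}
  {s: True, b: True}


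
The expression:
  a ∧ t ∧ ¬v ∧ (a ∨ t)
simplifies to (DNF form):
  a ∧ t ∧ ¬v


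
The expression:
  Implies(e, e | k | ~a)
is always true.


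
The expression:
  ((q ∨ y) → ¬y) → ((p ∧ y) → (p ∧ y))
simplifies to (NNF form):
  True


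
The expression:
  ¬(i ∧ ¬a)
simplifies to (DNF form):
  a ∨ ¬i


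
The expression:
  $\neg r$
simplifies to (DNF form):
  $\neg r$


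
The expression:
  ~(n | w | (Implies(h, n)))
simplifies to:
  h & ~n & ~w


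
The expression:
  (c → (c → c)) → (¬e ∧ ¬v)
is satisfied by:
  {v: False, e: False}


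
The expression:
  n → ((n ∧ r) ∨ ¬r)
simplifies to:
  True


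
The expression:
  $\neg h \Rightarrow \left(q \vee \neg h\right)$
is always true.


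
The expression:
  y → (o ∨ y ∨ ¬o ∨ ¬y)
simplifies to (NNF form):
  True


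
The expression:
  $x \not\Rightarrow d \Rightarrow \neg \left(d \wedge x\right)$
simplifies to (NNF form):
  $\text{True}$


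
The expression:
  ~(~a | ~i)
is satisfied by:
  {a: True, i: True}


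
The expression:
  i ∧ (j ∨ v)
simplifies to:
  i ∧ (j ∨ v)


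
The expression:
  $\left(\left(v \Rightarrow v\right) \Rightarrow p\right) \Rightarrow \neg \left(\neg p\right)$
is always true.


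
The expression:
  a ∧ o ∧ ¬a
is never true.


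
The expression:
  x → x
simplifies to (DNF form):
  True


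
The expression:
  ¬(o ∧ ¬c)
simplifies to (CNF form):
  c ∨ ¬o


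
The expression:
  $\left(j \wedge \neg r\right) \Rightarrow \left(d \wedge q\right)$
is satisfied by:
  {r: True, d: True, q: True, j: False}
  {r: True, d: True, q: False, j: False}
  {r: True, q: True, d: False, j: False}
  {r: True, q: False, d: False, j: False}
  {d: True, q: True, r: False, j: False}
  {d: True, r: False, q: False, j: False}
  {d: False, q: True, r: False, j: False}
  {d: False, r: False, q: False, j: False}
  {r: True, j: True, d: True, q: True}
  {r: True, j: True, d: True, q: False}
  {r: True, j: True, q: True, d: False}
  {r: True, j: True, q: False, d: False}
  {j: True, d: True, q: True, r: False}


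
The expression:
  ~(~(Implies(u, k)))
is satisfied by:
  {k: True, u: False}
  {u: False, k: False}
  {u: True, k: True}


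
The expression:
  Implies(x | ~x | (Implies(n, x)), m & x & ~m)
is never true.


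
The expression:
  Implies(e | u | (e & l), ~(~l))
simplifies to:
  l | (~e & ~u)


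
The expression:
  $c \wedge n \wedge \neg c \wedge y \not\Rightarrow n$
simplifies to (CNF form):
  $\text{False}$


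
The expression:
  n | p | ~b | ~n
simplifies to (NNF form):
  True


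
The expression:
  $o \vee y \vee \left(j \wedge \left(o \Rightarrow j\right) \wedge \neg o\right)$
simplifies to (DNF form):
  $j \vee o \vee y$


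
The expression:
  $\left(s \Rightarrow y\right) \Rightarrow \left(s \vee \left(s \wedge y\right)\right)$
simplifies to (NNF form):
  $s$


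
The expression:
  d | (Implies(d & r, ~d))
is always true.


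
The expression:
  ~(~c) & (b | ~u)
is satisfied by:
  {c: True, b: True, u: False}
  {c: True, u: False, b: False}
  {c: True, b: True, u: True}


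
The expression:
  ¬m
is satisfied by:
  {m: False}


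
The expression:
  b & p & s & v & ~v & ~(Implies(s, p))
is never true.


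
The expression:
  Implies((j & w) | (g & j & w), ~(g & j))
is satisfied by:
  {w: False, g: False, j: False}
  {j: True, w: False, g: False}
  {g: True, w: False, j: False}
  {j: True, g: True, w: False}
  {w: True, j: False, g: False}
  {j: True, w: True, g: False}
  {g: True, w: True, j: False}


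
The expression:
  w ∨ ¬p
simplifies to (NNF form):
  w ∨ ¬p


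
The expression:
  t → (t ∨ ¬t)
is always true.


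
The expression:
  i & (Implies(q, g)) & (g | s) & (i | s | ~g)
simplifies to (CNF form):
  i & (g | s) & (g | ~q)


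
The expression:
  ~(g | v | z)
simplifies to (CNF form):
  ~g & ~v & ~z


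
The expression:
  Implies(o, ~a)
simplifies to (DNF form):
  ~a | ~o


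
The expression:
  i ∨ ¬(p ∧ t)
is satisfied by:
  {i: True, p: False, t: False}
  {p: False, t: False, i: False}
  {i: True, t: True, p: False}
  {t: True, p: False, i: False}
  {i: True, p: True, t: False}
  {p: True, i: False, t: False}
  {i: True, t: True, p: True}


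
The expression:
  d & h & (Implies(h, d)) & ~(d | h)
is never true.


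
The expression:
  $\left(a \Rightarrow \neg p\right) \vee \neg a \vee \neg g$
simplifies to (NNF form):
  $\neg a \vee \neg g \vee \neg p$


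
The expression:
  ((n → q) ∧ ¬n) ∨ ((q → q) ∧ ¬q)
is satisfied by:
  {q: False, n: False}
  {n: True, q: False}
  {q: True, n: False}


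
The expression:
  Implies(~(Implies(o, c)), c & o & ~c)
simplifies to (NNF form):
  c | ~o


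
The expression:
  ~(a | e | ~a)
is never true.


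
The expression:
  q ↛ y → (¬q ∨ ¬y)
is always true.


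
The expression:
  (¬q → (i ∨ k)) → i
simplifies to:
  i ∨ (¬k ∧ ¬q)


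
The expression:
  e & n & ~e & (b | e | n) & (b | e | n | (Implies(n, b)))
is never true.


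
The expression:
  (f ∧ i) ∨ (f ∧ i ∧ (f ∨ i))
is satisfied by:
  {i: True, f: True}


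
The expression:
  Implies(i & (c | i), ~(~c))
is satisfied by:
  {c: True, i: False}
  {i: False, c: False}
  {i: True, c: True}


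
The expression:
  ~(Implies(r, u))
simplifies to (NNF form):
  r & ~u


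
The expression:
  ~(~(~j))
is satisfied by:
  {j: False}


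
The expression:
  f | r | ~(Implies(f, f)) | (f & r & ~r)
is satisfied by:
  {r: True, f: True}
  {r: True, f: False}
  {f: True, r: False}


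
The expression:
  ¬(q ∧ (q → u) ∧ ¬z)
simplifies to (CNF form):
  z ∨ ¬q ∨ ¬u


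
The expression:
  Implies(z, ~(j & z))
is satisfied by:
  {z: False, j: False}
  {j: True, z: False}
  {z: True, j: False}


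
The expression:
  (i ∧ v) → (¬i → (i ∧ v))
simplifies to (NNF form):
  True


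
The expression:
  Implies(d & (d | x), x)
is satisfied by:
  {x: True, d: False}
  {d: False, x: False}
  {d: True, x: True}


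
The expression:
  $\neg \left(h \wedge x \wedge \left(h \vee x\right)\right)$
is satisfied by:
  {h: False, x: False}
  {x: True, h: False}
  {h: True, x: False}


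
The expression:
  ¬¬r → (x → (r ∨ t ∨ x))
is always true.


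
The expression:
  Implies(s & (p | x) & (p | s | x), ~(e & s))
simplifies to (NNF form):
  ~e | ~s | (~p & ~x)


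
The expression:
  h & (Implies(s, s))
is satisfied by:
  {h: True}


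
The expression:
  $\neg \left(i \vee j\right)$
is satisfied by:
  {i: False, j: False}


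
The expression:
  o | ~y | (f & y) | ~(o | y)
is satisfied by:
  {o: True, f: True, y: False}
  {o: True, f: False, y: False}
  {f: True, o: False, y: False}
  {o: False, f: False, y: False}
  {y: True, o: True, f: True}
  {y: True, o: True, f: False}
  {y: True, f: True, o: False}


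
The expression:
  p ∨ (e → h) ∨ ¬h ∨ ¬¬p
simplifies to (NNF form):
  True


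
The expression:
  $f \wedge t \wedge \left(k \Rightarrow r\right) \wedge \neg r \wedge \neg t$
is never true.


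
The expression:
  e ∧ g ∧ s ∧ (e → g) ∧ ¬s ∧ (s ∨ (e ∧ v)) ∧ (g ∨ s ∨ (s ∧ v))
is never true.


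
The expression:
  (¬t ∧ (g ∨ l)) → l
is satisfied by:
  {t: True, l: True, g: False}
  {t: True, g: False, l: False}
  {l: True, g: False, t: False}
  {l: False, g: False, t: False}
  {t: True, l: True, g: True}
  {t: True, g: True, l: False}
  {l: True, g: True, t: False}


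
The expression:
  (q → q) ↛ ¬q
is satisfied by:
  {q: True}


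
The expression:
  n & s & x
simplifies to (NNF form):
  n & s & x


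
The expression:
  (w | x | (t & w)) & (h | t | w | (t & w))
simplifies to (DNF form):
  w | (h & x) | (t & x)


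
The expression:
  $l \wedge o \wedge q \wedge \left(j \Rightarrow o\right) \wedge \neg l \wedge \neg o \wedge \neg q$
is never true.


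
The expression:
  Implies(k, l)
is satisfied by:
  {l: True, k: False}
  {k: False, l: False}
  {k: True, l: True}


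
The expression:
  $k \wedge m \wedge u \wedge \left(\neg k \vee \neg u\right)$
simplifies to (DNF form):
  $\text{False}$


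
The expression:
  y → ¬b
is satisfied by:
  {y: False, b: False}
  {b: True, y: False}
  {y: True, b: False}


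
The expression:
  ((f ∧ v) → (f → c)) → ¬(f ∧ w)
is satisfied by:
  {v: True, w: False, f: False, c: False}
  {v: False, w: False, f: False, c: False}
  {c: True, v: True, w: False, f: False}
  {c: True, v: False, w: False, f: False}
  {f: True, v: True, w: False, c: False}
  {f: True, v: False, w: False, c: False}
  {f: True, c: True, v: True, w: False}
  {f: True, c: True, v: False, w: False}
  {w: True, v: True, c: False, f: False}
  {w: True, v: False, c: False, f: False}
  {c: True, w: True, v: True, f: False}
  {c: True, w: True, v: False, f: False}
  {f: True, w: True, v: True, c: False}


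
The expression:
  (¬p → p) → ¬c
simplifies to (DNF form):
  ¬c ∨ ¬p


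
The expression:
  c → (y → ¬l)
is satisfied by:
  {l: False, c: False, y: False}
  {y: True, l: False, c: False}
  {c: True, l: False, y: False}
  {y: True, c: True, l: False}
  {l: True, y: False, c: False}
  {y: True, l: True, c: False}
  {c: True, l: True, y: False}


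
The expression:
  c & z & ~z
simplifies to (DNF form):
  False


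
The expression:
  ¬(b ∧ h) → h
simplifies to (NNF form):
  h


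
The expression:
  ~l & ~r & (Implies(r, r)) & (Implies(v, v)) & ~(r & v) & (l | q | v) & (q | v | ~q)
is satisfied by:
  {q: True, v: True, r: False, l: False}
  {q: True, r: False, l: False, v: False}
  {v: True, r: False, l: False, q: False}


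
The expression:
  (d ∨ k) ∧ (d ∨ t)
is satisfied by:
  {d: True, t: True, k: True}
  {d: True, t: True, k: False}
  {d: True, k: True, t: False}
  {d: True, k: False, t: False}
  {t: True, k: True, d: False}


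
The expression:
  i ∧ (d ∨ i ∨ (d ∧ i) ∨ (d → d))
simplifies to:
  i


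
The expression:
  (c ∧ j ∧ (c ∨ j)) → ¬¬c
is always true.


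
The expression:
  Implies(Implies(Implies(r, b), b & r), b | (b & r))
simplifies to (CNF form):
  b | ~r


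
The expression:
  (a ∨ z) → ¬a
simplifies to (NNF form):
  ¬a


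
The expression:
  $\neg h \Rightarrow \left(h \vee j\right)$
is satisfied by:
  {h: True, j: True}
  {h: True, j: False}
  {j: True, h: False}


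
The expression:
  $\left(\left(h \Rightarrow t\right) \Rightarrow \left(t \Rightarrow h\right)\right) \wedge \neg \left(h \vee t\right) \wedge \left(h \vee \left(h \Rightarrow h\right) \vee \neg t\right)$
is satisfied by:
  {h: False, t: False}


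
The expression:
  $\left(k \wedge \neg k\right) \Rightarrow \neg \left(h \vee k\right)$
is always true.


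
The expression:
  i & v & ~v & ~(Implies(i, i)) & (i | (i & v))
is never true.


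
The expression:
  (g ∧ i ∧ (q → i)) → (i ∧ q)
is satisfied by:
  {q: True, g: False, i: False}
  {g: False, i: False, q: False}
  {i: True, q: True, g: False}
  {i: True, g: False, q: False}
  {q: True, g: True, i: False}
  {g: True, q: False, i: False}
  {i: True, g: True, q: True}


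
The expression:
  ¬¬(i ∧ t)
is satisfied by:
  {t: True, i: True}


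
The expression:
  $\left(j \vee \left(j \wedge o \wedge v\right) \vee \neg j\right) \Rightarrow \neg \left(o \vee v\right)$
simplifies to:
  $\neg o \wedge \neg v$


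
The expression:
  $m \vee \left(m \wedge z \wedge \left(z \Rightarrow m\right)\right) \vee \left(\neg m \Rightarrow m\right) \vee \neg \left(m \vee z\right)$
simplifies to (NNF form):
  $m \vee \neg z$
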